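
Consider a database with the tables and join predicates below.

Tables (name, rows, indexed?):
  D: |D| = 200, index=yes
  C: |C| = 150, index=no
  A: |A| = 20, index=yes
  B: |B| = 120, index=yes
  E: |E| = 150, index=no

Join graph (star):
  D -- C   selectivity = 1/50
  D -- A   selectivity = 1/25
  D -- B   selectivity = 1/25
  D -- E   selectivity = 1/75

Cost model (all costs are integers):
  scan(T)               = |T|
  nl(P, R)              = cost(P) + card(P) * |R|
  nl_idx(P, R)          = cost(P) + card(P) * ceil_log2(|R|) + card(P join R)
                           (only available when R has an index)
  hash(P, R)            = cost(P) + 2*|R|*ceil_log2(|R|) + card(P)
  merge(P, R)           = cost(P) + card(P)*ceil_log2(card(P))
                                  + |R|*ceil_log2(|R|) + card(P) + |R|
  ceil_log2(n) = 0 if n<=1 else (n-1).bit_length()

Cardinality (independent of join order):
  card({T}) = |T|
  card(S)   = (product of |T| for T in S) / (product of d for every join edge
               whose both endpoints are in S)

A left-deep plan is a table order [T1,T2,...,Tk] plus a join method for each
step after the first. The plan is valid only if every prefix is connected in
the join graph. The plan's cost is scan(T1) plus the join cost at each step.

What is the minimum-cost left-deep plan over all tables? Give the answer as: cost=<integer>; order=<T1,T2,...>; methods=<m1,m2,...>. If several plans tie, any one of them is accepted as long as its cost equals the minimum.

Selinger DP (subsets sized 1..n):
  {D}: scan cost=200, card=200
  {C}: scan cost=150, card=150
  {A}: scan cost=20, card=20
  {B}: scan cost=120, card=120
  {E}: scan cost=150, card=150
  {CD}: card=600; try (D,nl_idx)→1950, (C,hash)→2800, (D,merge)→3300, (C,merge)→3350, (D,hash)→3500, (D,nl)→30150 …(+1); best=1950 via (D,nl_idx)
  {AD}: card=160; try (D,nl_idx)→340, (A,hash)→600, (A,nl_idx)→1360, (D,merge)→1940, (A,merge)→2120, (D,hash)→3240 …(+2); best=340 via (D,nl_idx)
  {BD}: card=960; try (D,nl_idx)→2040, (B,hash)→2080, (B,nl_idx)→2560, (D,merge)→2880, (B,merge)→2960, (D,hash)→3440 …(+2); best=2040 via (D,nl_idx)
  {DE}: card=400; try (D,nl_idx)→1750, (E,hash)→2800, (D,merge)→3300, (E,merge)→3350, (D,hash)→3500, (D,nl)→30150 …(+1); best=1750 via (D,nl_idx)
  {ACD}: card=480; try (A,hash)→2750, (C,hash)→2900, (C,merge)→3130, (A,nl_idx)→5430, (A,merge)→8670, (A,nl)→13950 …(+1); best=2750 via (A,hash)
  {BCD}: card=2880; try (B,hash)→4230, (C,hash)→5400, (B,nl_idx)→9030, (B,merge)→9510, (C,merge)→13950, (B,nl)→73950 …(+1); best=4230 via (B,hash)
  {CDE}: card=1200; try (C,hash)→4550, (E,hash)→4950, (C,merge)→7100, (E,merge)→9900, (C,nl)→61750, (E,nl)→91950; best=4550 via (C,hash)
  {ABD}: card=768; try (B,hash)→2180, (B,nl_idx)→2228, (B,merge)→2740, (A,hash)→3200, (A,nl_idx)→7608, (A,merge)→12720 …(+2); best=2180 via (B,hash)
  {ADE}: card=320; try (A,hash)→2350, (E,hash)→2900, (E,merge)→3130, (A,nl_idx)→4070, (A,merge)→5870, (A,nl)→9750 …(+1); best=2350 via (A,hash)
  {BDE}: card=1920; try (B,hash)→3830, (E,hash)→5400, (B,nl_idx)→6470, (B,merge)→6710, (E,merge)→13950, (B,nl)→49750 …(+1); best=3830 via (B,hash)
  {ABCD}: card=2304; try (B,hash)→4910, (C,hash)→5348, (A,hash)→7310, (B,nl_idx)→8414, (B,merge)→8510, (C,merge)→11978 …(+5); best=4910 via (B,hash)
  {ACDE}: card=960; try (C,hash)→5070, (E,hash)→5630, (A,hash)→5950, (C,merge)→6900, (E,merge)→8900, (A,nl_idx)→11510 …(+4); best=5070 via (C,hash)
  {BCDE}: card=5760; try (B,hash)→7430, (C,hash)→8150, (E,hash)→9510, (B,nl_idx)→18710, (B,merge)→19910, (C,merge)→28220 …(+4); best=7430 via (B,hash)
  {ABDE}: card=1536; try (B,hash)→4350, (E,hash)→5348, (A,hash)→5950, (B,nl_idx)→6126, (B,merge)→6510, (E,merge)→11978 …(+5); best=4350 via (B,hash)
  {ABCDE}: card=4608; try (B,hash)→7710, (C,hash)→8286, (E,hash)→9614, (A,hash)→13390, (B,nl_idx)→16398, (B,merge)→16590 …(+8); best=7710 via (B,hash)

cost=7710; order=E,D,A,C,B; methods=nl_idx,hash,hash,hash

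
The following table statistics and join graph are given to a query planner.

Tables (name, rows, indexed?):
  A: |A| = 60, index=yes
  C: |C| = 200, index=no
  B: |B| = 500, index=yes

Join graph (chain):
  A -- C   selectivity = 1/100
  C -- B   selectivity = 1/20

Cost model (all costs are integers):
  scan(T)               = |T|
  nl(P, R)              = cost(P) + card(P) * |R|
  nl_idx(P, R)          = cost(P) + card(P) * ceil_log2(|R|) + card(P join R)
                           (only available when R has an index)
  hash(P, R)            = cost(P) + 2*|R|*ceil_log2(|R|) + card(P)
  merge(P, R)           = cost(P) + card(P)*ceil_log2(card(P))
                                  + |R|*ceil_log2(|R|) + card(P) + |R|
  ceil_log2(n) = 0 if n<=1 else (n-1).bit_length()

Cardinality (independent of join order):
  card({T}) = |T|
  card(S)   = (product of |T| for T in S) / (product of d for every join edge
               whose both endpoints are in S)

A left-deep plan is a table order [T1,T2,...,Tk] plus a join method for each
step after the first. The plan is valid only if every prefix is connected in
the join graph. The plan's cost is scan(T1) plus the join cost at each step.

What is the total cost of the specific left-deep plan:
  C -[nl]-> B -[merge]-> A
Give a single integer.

170620

step 1: scan C: cost=200, card=200
step 2: join B via nl
    card(P join B) = 200*500/(20) = 5000
    cost = 200 + 200*500 = 100200
step 3: join A via merge
    card(P join A) = 5000*60/(100) = 3000
    cost = 100200 + 5000*13 + 60*6 + 5000 + 60 = 170620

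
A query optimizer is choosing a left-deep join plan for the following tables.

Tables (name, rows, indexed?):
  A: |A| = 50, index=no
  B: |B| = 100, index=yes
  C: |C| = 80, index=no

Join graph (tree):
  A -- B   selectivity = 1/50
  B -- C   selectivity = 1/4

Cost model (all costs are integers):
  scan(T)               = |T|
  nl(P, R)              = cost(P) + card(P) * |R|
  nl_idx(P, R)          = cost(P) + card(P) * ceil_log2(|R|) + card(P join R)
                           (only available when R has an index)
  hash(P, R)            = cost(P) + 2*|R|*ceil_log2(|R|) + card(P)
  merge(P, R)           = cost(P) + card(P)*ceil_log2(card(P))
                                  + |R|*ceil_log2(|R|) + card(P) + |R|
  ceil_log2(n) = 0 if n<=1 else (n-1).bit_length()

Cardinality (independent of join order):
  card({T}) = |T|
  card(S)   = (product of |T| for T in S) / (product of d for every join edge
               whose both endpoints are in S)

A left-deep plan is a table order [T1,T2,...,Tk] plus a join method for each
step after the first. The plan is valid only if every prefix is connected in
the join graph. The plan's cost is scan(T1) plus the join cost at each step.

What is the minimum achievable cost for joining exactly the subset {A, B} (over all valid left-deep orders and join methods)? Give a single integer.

Selinger DP over subsets of {A,B}:
  {A}: scan cost=50, card=50
  {B}: scan cost=100, card=100
  {AB}: card=100; try (B,nl_idx)→500, (A,hash)→800, (B,merge)→1200, (A,merge)→1250, (B,hash)→1500, (B,nl)→5050 …(+1); best=500 via (B,nl_idx)

500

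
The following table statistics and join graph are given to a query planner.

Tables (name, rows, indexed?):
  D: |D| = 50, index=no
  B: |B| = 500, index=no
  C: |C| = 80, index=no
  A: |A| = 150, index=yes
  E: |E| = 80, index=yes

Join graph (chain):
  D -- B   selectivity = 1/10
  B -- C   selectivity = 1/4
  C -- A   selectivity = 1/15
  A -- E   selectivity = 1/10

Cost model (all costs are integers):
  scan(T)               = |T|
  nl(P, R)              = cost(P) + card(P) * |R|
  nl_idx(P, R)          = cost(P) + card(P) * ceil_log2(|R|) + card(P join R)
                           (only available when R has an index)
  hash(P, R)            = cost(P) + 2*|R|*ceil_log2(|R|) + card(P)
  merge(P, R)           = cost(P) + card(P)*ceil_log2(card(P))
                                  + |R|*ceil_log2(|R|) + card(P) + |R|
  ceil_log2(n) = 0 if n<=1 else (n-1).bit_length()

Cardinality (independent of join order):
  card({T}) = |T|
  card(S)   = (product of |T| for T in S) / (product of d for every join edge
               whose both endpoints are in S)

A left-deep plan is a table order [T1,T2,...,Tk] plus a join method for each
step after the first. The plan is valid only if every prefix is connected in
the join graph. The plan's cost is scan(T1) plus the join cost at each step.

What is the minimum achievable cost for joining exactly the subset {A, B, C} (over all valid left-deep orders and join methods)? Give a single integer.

Selinger DP over subsets of {A,B,C}:
  {B}: scan cost=500, card=500
  {C}: scan cost=80, card=80
  {A}: scan cost=150, card=150
  {BC}: card=10000; try (C,hash)→2120, (B,merge)→5720, (C,merge)→6140, (B,hash)→9160, (B,nl)→40080, (C,nl)→40500; best=2120 via (C,hash)
  {AC}: card=800; try (C,hash)→1420, (A,nl_idx)→1520, (A,merge)→2070, (C,merge)→2140, (A,hash)→2560, (A,nl)→12080 …(+1); best=1420 via (C,hash)
  {ABC}: card=100000; try (B,hash)→11220, (A,hash)→14520, (B,merge)→15220, (A,merge)→153470, (A,nl_idx)→182120, (B,nl)→401420 …(+1); best=11220 via (B,hash)

11220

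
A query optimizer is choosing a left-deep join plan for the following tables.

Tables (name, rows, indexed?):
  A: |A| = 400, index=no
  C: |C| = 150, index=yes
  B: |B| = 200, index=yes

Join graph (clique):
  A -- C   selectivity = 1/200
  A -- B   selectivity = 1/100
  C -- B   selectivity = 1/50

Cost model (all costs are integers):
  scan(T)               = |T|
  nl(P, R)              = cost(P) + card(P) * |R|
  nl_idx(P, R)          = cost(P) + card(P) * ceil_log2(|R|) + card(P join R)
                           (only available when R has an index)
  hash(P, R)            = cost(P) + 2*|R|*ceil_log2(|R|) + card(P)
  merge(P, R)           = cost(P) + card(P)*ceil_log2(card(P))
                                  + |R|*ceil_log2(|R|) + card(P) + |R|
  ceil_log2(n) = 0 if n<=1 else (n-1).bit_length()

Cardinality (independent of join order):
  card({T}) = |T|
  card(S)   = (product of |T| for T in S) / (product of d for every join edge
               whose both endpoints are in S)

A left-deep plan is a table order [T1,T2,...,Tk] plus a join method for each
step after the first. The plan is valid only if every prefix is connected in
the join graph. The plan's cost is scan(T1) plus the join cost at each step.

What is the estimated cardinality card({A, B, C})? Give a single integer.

Tables in S: A(400), B(200), C(150)
Edges inside S: A-C(d=200), A-B(d=100), C-B(d=50)
numerator = 400 * 200 * 150 = 12000000
denominator = 200 * 100 * 50 = 1000000
card(S) = 12000000 / 1000000 = 12

12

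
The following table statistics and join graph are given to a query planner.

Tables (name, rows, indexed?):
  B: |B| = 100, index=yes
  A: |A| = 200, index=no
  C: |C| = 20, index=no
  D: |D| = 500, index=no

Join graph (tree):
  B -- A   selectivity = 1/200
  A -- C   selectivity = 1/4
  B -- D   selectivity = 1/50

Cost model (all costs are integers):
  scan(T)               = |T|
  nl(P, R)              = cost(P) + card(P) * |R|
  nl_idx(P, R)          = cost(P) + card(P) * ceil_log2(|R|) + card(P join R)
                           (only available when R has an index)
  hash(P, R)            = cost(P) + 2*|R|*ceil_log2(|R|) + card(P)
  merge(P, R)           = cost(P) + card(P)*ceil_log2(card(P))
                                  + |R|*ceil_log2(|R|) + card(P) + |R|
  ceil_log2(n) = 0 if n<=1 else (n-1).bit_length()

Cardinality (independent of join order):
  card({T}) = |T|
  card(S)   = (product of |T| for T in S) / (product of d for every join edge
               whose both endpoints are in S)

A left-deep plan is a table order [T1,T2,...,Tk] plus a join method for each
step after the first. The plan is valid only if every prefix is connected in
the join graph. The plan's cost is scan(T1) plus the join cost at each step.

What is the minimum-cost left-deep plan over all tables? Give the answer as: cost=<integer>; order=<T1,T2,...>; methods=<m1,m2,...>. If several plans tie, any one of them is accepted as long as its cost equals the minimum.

Selinger DP (subsets sized 1..n):
  {B}: scan cost=100, card=100
  {A}: scan cost=200, card=200
  {C}: scan cost=20, card=20
  {D}: scan cost=500, card=500
  {AB}: card=100; try (B,nl_idx)→1700, (B,hash)→1800, (A,merge)→2700, (B,merge)→2800, (A,hash)→3400, (A,nl)→20100 …(+1); best=1700 via (B,nl_idx)
  {BD}: card=1000; try (B,hash)→2400, (B,nl_idx)→5000, (D,merge)→5900, (B,merge)→6300, (D,hash)→9200, (D,nl)→50100 …(+1); best=2400 via (B,hash)
  {AC}: card=1000; try (C,hash)→600, (A,merge)→1940, (C,merge)→2120, (A,hash)→3240, (A,nl)→4020, (C,nl)→4200; best=600 via (C,hash)
  {ABC}: card=500; try (C,hash)→2000, (C,merge)→2620, (B,hash)→3000, (C,nl)→3700, (B,nl_idx)→8100, (B,merge)→12400 …(+1); best=2000 via (C,hash)
  {ABD}: card=1000; try (A,hash)→6600, (D,merge)→7500, (D,hash)→10800, (A,merge)→15200, (D,nl)→51700, (A,nl)→202400; best=6600 via (A,hash)
  {ABCD}: card=5000; try (C,hash)→7800, (D,hash)→11500, (D,merge)→12000, (C,merge)→17720, (C,nl)→26600, (D,nl)→252000; best=7800 via (C,hash)

cost=7800; order=D,B,A,C; methods=hash,hash,hash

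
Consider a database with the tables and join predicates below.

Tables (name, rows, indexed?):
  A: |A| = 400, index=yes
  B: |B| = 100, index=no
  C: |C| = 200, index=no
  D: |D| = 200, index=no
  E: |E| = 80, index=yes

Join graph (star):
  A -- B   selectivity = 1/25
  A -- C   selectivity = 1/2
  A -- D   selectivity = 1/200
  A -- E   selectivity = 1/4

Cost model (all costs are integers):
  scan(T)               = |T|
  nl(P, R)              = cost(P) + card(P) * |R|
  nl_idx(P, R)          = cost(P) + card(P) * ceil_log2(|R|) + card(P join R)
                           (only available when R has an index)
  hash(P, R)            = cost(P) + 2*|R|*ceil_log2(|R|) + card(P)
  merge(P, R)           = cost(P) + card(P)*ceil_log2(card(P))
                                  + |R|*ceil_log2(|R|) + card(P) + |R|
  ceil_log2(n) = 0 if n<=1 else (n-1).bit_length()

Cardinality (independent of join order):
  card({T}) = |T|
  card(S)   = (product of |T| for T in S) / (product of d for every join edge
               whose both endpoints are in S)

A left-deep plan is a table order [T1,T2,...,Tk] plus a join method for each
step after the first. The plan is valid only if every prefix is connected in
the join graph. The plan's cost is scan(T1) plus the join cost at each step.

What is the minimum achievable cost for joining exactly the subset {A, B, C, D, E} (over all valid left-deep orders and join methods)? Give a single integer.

42120

Selinger DP over subsets of {A,B,C,D,E}:
  {A}: scan cost=400, card=400
  {B}: scan cost=100, card=100
  {C}: scan cost=200, card=200
  {D}: scan cost=200, card=200
  {E}: scan cost=80, card=80
  {AB}: card=1600; try (B,hash)→2200, (A,nl_idx)→2600, (A,merge)→4900, (B,merge)→5200, (A,hash)→7400, (A,nl)→40100 …(+1); best=2200 via (B,hash)
  {AC}: card=40000; try (C,hash)→4000, (A,merge)→6000, (C,merge)→6200, (A,hash)→7600, (A,nl_idx)→42000, (A,nl)→80200 …(+1); best=4000 via (C,hash)
  {AD}: card=400; try (A,nl_idx)→2400, (D,hash)→4000, (A,merge)→6000, (D,merge)→6200, (A,hash)→7600, (A,nl)→80200 …(+1); best=2400 via (A,nl_idx)
  {AE}: card=8000; try (E,hash)→1920, (A,merge)→4720, (E,merge)→5040, (A,hash)→7360, (A,nl_idx)→8800, (E,nl_idx)→11200 …(+2); best=1920 via (E,hash)
  {ABC}: card=160000; try (C,hash)→7000, (C,merge)→23200, (B,hash)→45400, (C,nl)→322200, (B,merge)→684800, (B,nl)→4004000; best=7000 via (C,hash)
  {ABD}: card=1600; try (B,hash)→4200, (D,hash)→7000, (B,merge)→7200, (D,merge)→23200, (B,nl)→42400, (D,nl)→322200; best=4200 via (B,hash)
  {ABE}: card=32000; try (E,hash)→4920, (B,hash)→11320, (E,merge)→22040, (E,nl_idx)→45400, (B,merge)→114720, (E,nl)→130200 …(+1); best=4920 via (E,hash)
  {ACD}: card=40000; try (C,hash)→6000, (C,merge)→8200, (D,hash)→47200, (C,nl)→82400, (D,merge)→685800, (D,nl)→8004000; best=6000 via (C,hash)
  {ACE}: card=800000; try (C,hash)→13120, (E,hash)→45120, (C,merge)→115720, (E,merge)→684640, (E,nl_idx)→1084000, (C,nl)→1601920 …(+1); best=13120 via (C,hash)
  {ADE}: card=8000; try (E,hash)→3920, (E,merge)→7040, (D,hash)→13120, (E,nl_idx)→13200, (E,nl)→34400, (D,merge)→115720 …(+1); best=3920 via (E,hash)
  {ABCD}: card=160000; try (C,hash)→9000, (C,merge)→25200, (B,hash)→47400, (D,hash)→170200, (C,nl)→324200, (B,merge)→686800 …(+3); best=9000 via (C,hash)
  {ABCE}: card=3200000; try (C,hash)→40120, (E,hash)→168120, (C,merge)→518720, (B,hash)→814520, (E,merge)→3047640, (E,nl_idx)→4327000 …(+4); best=40120 via (C,hash)
  {ABDE}: card=32000; try (E,hash)→6920, (B,hash)→13320, (E,merge)→24040, (D,hash)→40120, (E,nl_idx)→47400, (B,merge)→116720 …(+4); best=6920 via (E,hash)
  {ACDE}: card=800000; try (C,hash)→15120, (E,hash)→47120, (C,merge)→117720, (E,merge)→686640, (D,hash)→816320, (E,nl_idx)→1086000 …(+4); best=15120 via (C,hash)
  {ABCDE}: card=3200000; try (C,hash)→42120, (E,hash)→170120, (C,merge)→520720, (B,hash)→816520, (E,merge)→3049640, (D,hash)→3243320 …(+7); best=42120 via (C,hash)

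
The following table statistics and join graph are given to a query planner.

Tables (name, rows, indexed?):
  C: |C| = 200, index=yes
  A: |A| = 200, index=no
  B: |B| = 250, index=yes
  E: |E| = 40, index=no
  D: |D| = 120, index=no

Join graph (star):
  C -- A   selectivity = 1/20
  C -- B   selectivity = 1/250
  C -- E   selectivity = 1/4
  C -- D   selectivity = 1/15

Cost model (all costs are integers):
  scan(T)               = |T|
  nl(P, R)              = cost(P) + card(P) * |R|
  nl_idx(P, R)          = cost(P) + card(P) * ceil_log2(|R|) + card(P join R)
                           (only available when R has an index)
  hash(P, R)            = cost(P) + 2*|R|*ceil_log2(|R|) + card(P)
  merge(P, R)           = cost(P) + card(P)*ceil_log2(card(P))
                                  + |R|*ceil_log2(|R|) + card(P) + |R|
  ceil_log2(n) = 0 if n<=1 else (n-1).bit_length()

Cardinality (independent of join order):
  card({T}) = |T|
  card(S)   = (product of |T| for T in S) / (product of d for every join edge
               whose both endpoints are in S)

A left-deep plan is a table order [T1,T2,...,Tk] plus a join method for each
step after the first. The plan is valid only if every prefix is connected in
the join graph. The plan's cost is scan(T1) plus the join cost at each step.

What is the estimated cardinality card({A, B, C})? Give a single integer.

2000

Tables in S: A(200), B(250), C(200)
Edges inside S: C-A(d=20), C-B(d=250)
numerator = 200 * 250 * 200 = 10000000
denominator = 20 * 250 = 5000
card(S) = 10000000 / 5000 = 2000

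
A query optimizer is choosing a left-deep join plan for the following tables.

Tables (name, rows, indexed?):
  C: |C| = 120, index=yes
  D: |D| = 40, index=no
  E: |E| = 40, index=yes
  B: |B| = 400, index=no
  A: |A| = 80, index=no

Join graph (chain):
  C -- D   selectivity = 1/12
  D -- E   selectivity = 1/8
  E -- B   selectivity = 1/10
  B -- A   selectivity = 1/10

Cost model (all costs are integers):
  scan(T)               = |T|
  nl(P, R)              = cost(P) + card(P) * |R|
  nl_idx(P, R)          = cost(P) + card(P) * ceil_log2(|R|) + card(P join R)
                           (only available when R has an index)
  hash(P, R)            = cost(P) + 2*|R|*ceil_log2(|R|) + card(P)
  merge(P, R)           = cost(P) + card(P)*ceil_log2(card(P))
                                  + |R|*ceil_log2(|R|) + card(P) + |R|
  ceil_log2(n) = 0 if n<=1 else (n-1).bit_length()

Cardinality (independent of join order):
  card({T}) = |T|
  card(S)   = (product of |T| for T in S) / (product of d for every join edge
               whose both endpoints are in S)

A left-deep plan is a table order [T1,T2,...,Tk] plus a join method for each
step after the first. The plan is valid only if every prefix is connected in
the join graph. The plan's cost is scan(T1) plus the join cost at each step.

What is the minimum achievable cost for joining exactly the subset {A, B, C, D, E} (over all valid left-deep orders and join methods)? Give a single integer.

Selinger DP over subsets of {A,B,C,D,E}:
  {C}: scan cost=120, card=120
  {D}: scan cost=40, card=40
  {E}: scan cost=40, card=40
  {B}: scan cost=400, card=400
  {A}: scan cost=80, card=80
  {CD}: card=400; try (D,hash)→720, (C,nl_idx)→720, (C,merge)→1280, (D,merge)→1360, (C,hash)→1760, (C,nl)→4840 …(+1); best=720 via (D,hash)
  {DE}: card=200; try (E,nl_idx)→480, (E,hash)→560, (D,hash)→560, (E,merge)→600, (D,merge)→600, (E,nl)→1640 …(+1); best=480 via (E,nl_idx)
  {BE}: card=1600; try (E,hash)→1280, (B,merge)→4320, (E,nl_idx)→4400, (E,merge)→4680, (B,hash)→7280, (B,nl)→16040 …(+1); best=1280 via (E,hash)
  {AB}: card=3200; try (A,hash)→1920, (B,merge)→4720, (A,merge)→5040, (B,hash)→7360, (B,nl)→32080, (A,nl)→32400; best=1920 via (A,hash)
  {CDE}: card=2000; try (E,hash)→1600, (C,hash)→2360, (C,merge)→3240, (C,nl_idx)→3880, (E,merge)→5000, (E,nl_idx)→5120 …(+2); best=1600 via (E,hash)
  {BDE}: card=8000; try (D,hash)→3360, (B,merge)→6280, (B,hash)→7880, (D,merge)→20760, (D,nl)→65280, (B,nl)→80480; best=3360 via (D,hash)
  {ABE}: card=12800; try (A,hash)→4000, (E,hash)→5600, (A,merge)→21120, (E,nl_idx)→33920, (E,merge)→43800, (A,nl)→129280 …(+1); best=4000 via (A,hash)
  {BCDE}: card=80000; try (B,hash)→10800, (C,hash)→13040, (B,merge)→29600, (C,merge)→116320, (C,nl_idx)→139360, (B,nl)→801600 …(+1); best=10800 via (B,hash)
  {ABDE}: card=64000; try (A,hash)→12480, (D,hash)→17280, (A,merge)→116000, (D,merge)→196280, (D,nl)→516000, (A,nl)→643360; best=12480 via (A,hash)
  {ABCDE}: card=640000; try (C,hash)→78160, (A,hash)→91920, (C,nl_idx)→1100480, (C,merge)→1101440, (A,merge)→1451440, (A,nl)→6410800 …(+1); best=78160 via (C,hash)

78160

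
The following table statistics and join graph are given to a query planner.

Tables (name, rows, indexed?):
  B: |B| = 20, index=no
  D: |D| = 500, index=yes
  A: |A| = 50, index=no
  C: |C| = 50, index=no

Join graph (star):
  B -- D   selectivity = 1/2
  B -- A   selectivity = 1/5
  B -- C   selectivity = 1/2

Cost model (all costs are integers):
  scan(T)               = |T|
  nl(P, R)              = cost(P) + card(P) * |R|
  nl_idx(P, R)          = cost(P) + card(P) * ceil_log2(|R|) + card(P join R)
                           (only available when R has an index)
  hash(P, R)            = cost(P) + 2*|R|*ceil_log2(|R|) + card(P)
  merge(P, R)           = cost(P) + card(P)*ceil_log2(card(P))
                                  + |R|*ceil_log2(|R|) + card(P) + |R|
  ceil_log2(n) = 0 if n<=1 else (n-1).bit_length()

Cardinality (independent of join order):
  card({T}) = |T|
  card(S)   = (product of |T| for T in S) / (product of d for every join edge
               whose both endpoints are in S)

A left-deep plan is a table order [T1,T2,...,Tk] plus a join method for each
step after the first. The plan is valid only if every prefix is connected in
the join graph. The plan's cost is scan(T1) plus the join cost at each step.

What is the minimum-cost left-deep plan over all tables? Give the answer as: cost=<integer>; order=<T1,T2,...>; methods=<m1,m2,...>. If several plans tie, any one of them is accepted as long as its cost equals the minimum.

cost=15100; order=A,B,C,D; methods=hash,hash,hash

Selinger DP (subsets sized 1..n):
  {B}: scan cost=20, card=20
  {D}: scan cost=500, card=500
  {A}: scan cost=50, card=50
  {C}: scan cost=50, card=50
  {BD}: card=5000; try (B,hash)→1200, (D,merge)→5140, (D,nl_idx)→5200, (B,merge)→5620, (D,hash)→9040, (D,nl)→10020 …(+1); best=1200 via (B,hash)
  {AB}: card=200; try (B,hash)→300, (A,merge)→490, (B,merge)→520, (A,hash)→640, (A,nl)→1020, (B,nl)→1050; best=300 via (B,hash)
  {BC}: card=500; try (B,hash)→300, (C,merge)→490, (B,merge)→520, (C,hash)→640, (C,nl)→1020, (B,nl)→1050; best=300 via (B,hash)
  {ABD}: card=50000; try (A,hash)→6800, (D,merge)→7100, (D,hash)→9500, (D,nl_idx)→52100, (A,merge)→71550, (D,nl)→100300 …(+1); best=6800 via (A,hash)
  {BCD}: card=125000; try (C,hash)→6800, (D,hash)→9800, (D,merge)→10300, (C,merge)→71550, (D,nl_idx)→129800, (D,nl)→250300 …(+1); best=6800 via (C,hash)
  {ABC}: card=5000; try (C,hash)→1100, (A,hash)→1400, (C,merge)→2450, (A,merge)→5650, (C,nl)→10300, (A,nl)→25300; best=1100 via (C,hash)
  {ABCD}: card=1250000; try (D,hash)→15100, (C,hash)→57400, (D,merge)→76100, (A,hash)→132400, (C,merge)→857150, (D,nl_idx)→1296100 …(+4); best=15100 via (D,hash)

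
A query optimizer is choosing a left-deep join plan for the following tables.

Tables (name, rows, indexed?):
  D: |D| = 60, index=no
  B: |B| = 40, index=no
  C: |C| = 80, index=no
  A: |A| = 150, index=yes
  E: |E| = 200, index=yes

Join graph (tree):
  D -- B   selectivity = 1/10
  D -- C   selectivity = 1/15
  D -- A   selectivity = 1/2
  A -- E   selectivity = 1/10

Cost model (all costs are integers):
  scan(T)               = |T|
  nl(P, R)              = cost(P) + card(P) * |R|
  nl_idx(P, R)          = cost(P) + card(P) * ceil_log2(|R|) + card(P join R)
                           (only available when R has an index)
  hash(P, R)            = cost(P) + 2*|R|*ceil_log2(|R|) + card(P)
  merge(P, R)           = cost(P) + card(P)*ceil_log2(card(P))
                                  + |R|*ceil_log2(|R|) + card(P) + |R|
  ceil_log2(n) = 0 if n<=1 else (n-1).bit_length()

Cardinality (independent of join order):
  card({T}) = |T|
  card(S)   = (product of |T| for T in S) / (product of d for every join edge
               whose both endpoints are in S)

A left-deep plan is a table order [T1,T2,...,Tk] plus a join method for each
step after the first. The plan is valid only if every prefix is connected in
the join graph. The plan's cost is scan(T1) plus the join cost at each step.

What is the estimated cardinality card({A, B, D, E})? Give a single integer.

360000

Tables in S: A(150), B(40), D(60), E(200)
Edges inside S: D-B(d=10), D-A(d=2), A-E(d=10)
numerator = 150 * 40 * 60 * 200 = 72000000
denominator = 10 * 2 * 10 = 200
card(S) = 72000000 / 200 = 360000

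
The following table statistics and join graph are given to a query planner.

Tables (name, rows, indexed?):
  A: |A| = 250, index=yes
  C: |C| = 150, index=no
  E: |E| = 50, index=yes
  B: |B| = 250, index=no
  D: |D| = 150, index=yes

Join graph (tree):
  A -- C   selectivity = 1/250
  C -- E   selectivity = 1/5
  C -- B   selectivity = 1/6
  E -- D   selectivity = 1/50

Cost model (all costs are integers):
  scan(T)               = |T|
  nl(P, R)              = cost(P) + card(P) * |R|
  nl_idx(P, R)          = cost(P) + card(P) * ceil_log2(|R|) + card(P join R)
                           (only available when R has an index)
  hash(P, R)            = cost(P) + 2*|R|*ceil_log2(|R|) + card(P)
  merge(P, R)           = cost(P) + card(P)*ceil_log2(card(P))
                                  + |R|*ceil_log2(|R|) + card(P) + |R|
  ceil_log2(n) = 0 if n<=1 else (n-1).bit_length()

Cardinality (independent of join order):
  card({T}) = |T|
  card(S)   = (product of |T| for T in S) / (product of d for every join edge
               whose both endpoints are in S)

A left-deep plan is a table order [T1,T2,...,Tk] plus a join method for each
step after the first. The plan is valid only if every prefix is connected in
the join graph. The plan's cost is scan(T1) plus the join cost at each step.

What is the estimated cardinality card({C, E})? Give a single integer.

1500

Tables in S: C(150), E(50)
Edges inside S: C-E(d=5)
numerator = 150 * 50 = 7500
denominator = 5 = 5
card(S) = 7500 / 5 = 1500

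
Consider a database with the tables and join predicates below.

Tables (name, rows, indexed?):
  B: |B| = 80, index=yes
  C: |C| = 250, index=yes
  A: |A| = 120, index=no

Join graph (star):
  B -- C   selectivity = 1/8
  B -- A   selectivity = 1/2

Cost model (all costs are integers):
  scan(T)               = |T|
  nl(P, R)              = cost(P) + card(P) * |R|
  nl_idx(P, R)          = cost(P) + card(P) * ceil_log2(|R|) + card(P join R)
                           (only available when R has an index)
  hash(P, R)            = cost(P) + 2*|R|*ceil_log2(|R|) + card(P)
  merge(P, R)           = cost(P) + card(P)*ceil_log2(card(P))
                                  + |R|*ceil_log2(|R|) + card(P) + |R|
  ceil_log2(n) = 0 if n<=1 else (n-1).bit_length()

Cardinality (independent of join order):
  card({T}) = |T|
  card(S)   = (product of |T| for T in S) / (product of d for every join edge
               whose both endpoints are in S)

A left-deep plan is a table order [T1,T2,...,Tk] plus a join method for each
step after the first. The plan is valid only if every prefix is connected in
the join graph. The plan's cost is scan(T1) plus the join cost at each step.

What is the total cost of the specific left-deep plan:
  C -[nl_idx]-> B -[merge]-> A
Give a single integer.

step 1: scan C: cost=250, card=250
step 2: join B via nl_idx
    card(P join B) = 250*80/(8) = 2500
    cost = 250 + 250*7 + 2500 = 4500
step 3: join A via merge
    card(P join A) = 2500*120/(2) = 150000
    cost = 4500 + 2500*12 + 120*7 + 2500 + 120 = 37960

37960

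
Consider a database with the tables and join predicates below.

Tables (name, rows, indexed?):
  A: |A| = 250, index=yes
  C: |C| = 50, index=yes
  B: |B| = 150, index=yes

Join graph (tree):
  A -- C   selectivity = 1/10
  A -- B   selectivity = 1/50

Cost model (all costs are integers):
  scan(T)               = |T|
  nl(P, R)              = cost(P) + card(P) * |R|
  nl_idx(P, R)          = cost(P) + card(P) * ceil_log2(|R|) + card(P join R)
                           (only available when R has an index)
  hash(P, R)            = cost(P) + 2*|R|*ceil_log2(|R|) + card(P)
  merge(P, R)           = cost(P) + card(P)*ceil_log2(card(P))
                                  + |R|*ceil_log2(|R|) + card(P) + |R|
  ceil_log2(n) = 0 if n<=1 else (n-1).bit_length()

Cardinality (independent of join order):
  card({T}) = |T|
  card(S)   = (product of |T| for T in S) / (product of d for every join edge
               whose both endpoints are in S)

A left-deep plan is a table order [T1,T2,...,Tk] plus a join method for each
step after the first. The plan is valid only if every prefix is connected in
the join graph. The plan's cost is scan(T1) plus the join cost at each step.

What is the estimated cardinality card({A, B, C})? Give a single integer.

Tables in S: A(250), B(150), C(50)
Edges inside S: A-C(d=10), A-B(d=50)
numerator = 250 * 150 * 50 = 1875000
denominator = 10 * 50 = 500
card(S) = 1875000 / 500 = 3750

3750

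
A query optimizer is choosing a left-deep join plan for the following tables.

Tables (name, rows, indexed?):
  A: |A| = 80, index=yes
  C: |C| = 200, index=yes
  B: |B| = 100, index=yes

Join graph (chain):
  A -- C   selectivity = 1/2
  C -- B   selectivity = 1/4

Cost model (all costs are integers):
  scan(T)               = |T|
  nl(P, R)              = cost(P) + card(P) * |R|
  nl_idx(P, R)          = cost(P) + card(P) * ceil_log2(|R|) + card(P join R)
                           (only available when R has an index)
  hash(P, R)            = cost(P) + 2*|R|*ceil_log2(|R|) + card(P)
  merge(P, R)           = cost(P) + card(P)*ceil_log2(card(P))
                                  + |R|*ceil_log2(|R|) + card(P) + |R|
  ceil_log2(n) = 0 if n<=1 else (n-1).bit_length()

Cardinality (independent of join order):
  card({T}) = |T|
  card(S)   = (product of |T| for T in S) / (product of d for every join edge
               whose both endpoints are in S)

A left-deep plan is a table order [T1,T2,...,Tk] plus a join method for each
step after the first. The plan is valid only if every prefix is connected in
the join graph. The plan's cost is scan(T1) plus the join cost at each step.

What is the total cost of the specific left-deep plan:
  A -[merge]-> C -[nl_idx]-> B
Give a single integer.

258520

step 1: scan A: cost=80, card=80
step 2: join C via merge
    card(P join C) = 80*200/(2) = 8000
    cost = 80 + 80*7 + 200*8 + 80 + 200 = 2520
step 3: join B via nl_idx
    card(P join B) = 8000*100/(4) = 200000
    cost = 2520 + 8000*7 + 200000 = 258520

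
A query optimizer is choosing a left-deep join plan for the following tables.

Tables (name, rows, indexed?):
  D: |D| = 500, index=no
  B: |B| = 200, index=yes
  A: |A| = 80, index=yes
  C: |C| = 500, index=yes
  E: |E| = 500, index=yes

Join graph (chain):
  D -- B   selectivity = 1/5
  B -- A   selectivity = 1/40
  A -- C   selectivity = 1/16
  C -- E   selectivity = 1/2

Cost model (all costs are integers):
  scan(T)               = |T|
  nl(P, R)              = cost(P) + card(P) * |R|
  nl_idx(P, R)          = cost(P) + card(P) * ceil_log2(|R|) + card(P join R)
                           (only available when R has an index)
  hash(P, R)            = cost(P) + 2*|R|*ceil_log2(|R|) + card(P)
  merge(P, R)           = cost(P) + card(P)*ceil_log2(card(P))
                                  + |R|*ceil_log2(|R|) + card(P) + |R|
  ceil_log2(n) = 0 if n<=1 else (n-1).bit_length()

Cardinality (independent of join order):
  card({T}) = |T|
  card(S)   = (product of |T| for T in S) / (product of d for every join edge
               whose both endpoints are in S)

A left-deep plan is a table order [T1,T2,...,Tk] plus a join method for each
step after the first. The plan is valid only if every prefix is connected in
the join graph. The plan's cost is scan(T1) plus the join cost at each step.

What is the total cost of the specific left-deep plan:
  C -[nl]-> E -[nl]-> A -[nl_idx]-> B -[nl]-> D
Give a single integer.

1580875500

step 1: scan C: cost=500, card=500
step 2: join E via nl
    card(P join E) = 500*500/(2) = 125000
    cost = 500 + 500*500 = 250500
step 3: join A via nl
    card(P join A) = 125000*80/(16) = 625000
    cost = 250500 + 125000*80 = 10250500
step 4: join B via nl_idx
    card(P join B) = 625000*200/(40) = 3125000
    cost = 10250500 + 625000*8 + 3125000 = 18375500
step 5: join D via nl
    card(P join D) = 3125000*500/(5) = 312500000
    cost = 18375500 + 3125000*500 = 1580875500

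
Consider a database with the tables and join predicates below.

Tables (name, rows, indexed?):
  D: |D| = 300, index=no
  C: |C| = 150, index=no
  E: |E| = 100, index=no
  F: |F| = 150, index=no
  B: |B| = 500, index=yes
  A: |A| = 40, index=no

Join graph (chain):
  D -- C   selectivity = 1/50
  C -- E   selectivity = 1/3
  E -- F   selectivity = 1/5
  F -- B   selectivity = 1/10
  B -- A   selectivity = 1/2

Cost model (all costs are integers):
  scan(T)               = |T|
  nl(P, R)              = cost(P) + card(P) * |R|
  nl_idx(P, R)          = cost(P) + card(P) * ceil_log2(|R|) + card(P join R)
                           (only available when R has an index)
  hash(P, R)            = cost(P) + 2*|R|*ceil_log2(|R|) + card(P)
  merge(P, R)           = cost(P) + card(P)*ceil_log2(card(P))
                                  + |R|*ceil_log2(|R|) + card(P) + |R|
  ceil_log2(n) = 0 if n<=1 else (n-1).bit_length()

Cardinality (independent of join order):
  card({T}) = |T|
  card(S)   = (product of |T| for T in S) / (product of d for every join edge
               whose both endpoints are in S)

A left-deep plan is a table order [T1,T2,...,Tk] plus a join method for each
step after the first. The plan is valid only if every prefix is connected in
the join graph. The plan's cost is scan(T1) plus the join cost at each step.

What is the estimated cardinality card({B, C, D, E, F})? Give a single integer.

Tables in S: B(500), C(150), D(300), E(100), F(150)
Edges inside S: D-C(d=50), C-E(d=3), E-F(d=5), F-B(d=10)
numerator = 500 * 150 * 300 * 100 * 150 = 337500000000
denominator = 50 * 3 * 5 * 10 = 7500
card(S) = 337500000000 / 7500 = 45000000

45000000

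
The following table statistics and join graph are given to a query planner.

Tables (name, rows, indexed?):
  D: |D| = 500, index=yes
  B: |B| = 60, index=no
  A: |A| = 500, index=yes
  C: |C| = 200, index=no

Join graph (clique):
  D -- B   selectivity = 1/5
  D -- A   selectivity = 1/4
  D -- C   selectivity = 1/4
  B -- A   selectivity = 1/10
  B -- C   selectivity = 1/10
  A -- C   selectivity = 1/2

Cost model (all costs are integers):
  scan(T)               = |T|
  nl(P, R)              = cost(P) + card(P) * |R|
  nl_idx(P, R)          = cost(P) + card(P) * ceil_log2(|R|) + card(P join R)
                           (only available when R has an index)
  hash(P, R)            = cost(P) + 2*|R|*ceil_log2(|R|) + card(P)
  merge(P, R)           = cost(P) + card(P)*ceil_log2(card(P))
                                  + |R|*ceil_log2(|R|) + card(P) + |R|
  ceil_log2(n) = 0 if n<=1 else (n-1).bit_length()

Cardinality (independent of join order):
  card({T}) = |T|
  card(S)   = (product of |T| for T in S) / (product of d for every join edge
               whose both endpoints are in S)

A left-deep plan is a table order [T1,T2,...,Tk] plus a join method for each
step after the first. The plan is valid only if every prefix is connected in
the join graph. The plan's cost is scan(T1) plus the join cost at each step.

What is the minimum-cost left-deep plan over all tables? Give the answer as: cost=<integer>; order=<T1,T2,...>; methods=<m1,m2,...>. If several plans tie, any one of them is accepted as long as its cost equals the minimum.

cost=46920; order=A,B,C,D; methods=hash,hash,hash

Selinger DP (subsets sized 1..n):
  {D}: scan cost=500, card=500
  {B}: scan cost=60, card=60
  {A}: scan cost=500, card=500
  {C}: scan cost=200, card=200
  {BD}: card=6000; try (B,hash)→1720, (D,merge)→5480, (B,merge)→5920, (D,nl_idx)→6600, (D,hash)→9120, (D,nl)→30060 …(+1); best=1720 via (B,hash)
  {AD}: card=62500; try (D,hash)→10000, (A,hash)→10000, (D,merge)→10500, (A,merge)→10500, (D,nl_idx)→67500, (A,nl_idx)→67500 …(+2); best=10000 via (D,hash)
  {CD}: card=25000; try (C,hash)→4200, (D,merge)→7000, (C,merge)→7300, (D,hash)→9400, (D,nl_idx)→27000, (D,nl)→100200 …(+1); best=4200 via (C,hash)
  {AB}: card=3000; try (B,hash)→1720, (A,nl_idx)→3600, (A,merge)→5480, (B,merge)→5920, (A,hash)→9120, (A,nl)→30060 …(+1); best=1720 via (B,hash)
  {BC}: card=1200; try (B,hash)→1120, (C,merge)→2280, (B,merge)→2420, (C,hash)→3320, (C,nl)→12060, (B,nl)→12200; best=1120 via (B,hash)
  {AC}: card=50000; try (C,hash)→4200, (A,merge)→7000, (C,merge)→7300, (A,hash)→9400, (A,nl_idx)→52000, (A,nl)→100200 …(+1); best=4200 via (C,hash)
  {ABD}: card=75000; try (D,hash)→13720, (A,hash)→16720, (D,merge)→45720, (B,hash)→73220, (A,merge)→90720, (D,nl_idx)→103720 …(+5); best=13720 via (D,hash)
  {BCD}: card=30000; try (C,hash)→10920, (D,hash)→11320, (D,merge)→20520, (B,hash)→29920, (D,nl_idx)→41920, (C,merge)→87520 …(+4); best=10920 via (C,hash)
  {ACD}: card=1562500; try (A,hash)→38200, (D,hash)→63200, (C,hash)→75700, (A,merge)→409200, (D,merge)→859200, (C,merge)→1074300 …(+5); best=38200 via (A,hash)
  {ABC}: card=30000; try (C,hash)→7920, (A,hash)→11320, (A,merge)→20520, (A,nl_idx)→41920, (C,merge)→42520, (B,hash)→54920 …(+4); best=7920 via (C,hash)
  {ABCD}: card=187500; try (D,hash)→46920, (A,hash)→49920, (C,hash)→91920, (D,nl_idx)→465420, (A,nl_idx)→468420, (D,merge)→492920 …(+8); best=46920 via (D,hash)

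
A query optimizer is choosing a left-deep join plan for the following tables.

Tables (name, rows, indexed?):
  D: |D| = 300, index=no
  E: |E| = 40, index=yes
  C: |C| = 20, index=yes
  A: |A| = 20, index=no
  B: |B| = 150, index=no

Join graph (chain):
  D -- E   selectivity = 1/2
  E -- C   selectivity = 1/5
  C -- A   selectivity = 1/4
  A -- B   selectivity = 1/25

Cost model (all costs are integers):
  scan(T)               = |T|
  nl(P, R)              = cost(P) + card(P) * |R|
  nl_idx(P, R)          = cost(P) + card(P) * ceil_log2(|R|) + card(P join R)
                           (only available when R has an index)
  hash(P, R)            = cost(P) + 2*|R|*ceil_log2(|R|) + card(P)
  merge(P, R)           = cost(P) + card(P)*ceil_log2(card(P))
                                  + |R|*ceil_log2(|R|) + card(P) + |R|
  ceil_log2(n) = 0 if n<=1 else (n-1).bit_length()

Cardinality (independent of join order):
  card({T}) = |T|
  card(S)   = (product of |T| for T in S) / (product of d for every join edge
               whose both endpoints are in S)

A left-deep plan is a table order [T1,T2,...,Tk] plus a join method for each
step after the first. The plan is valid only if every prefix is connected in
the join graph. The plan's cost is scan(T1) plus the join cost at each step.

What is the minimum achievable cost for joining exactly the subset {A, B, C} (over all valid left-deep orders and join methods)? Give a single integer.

Selinger DP over subsets of {A,B,C}:
  {C}: scan cost=20, card=20
  {A}: scan cost=20, card=20
  {B}: scan cost=150, card=150
  {AC}: card=100; try (C,nl_idx)→220, (C,hash)→240, (A,hash)→240, (C,merge)→260, (A,merge)→260, (C,nl)→420 …(+1); best=220 via (C,nl_idx)
  {AB}: card=120; try (A,hash)→500, (B,merge)→1490, (A,merge)→1620, (B,hash)→2440, (B,nl)→3020, (A,nl)→3150; best=500 via (A,hash)
  {ABC}: card=600; try (C,hash)→820, (C,merge)→1580, (C,nl_idx)→1700, (B,merge)→2370, (B,hash)→2720, (C,nl)→2900 …(+1); best=820 via (C,hash)

820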